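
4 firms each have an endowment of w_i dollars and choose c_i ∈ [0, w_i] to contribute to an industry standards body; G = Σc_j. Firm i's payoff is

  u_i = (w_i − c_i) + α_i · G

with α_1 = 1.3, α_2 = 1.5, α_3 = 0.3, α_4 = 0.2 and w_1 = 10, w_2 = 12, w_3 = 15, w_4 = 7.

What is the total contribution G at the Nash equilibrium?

22

∂u_i/∂c_i = α_i − 1, so firm i contributes w_i if α_i > 1, else 0.
α_i > 1 for i ∈ {1, 2}; NE contributions (10, 12, 0, 0), G = 22.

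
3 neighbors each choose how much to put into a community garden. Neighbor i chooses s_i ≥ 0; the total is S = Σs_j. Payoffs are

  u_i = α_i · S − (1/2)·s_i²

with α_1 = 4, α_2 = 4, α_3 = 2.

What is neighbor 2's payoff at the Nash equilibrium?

32

Neighbor i's FOC: ∂u_i/∂s_i = α_i − s_i = 0, so s_i* = α_i.
NE contributions = (4, 4, 2); S = 10.
u_2 = α_2·S − ½·(s_2)² = 4·10 − ½·4² = 32.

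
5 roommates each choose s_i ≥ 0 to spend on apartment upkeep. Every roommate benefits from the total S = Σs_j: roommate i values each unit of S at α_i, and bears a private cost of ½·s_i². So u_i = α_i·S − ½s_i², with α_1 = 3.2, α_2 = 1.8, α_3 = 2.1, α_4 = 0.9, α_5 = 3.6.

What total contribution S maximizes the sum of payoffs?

58

Planner FOC: ∂(Σu_j)/∂s_i = (Σα_j) − s_i = 0, so s_i^SO = Σα_j = 11.6 for every i; S^SO = 58.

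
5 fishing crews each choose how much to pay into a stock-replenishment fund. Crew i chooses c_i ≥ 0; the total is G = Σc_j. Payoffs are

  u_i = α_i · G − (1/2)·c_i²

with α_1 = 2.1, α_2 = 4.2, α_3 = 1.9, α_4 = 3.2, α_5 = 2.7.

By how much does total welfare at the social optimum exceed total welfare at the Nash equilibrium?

Crew i's FOC: ∂u_i/∂c_i = α_i − c_i = 0, so c_i* = α_i.
NE contributions = (2.1, 4.2, 1.9, 3.2, 2.7); G = 14.1.
W^NE = (Σα)·G − ½Σα_i² = 14.1² − ½·43.19 = 177.215.
Planner sets c_i = Σα_j = 14.1 for every i, so G^SO = 5·14.1 = 70.5.
W^SO = (Σα)·G^SO − ½·5·(Σα)² = (5/2)·14.1² = 497.025.
Deadweight loss = W^SO − W^NE = 319.81.

319.81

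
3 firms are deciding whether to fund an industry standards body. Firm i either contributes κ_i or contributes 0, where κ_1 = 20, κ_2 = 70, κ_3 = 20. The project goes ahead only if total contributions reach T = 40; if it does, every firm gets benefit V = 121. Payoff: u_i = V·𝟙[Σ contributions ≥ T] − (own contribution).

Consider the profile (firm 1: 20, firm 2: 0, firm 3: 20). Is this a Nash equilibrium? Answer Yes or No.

Yes

Total = 40 ≥ 40: provided.
Firm 1 (pledges 20, payoff 101): dropping to 0 → total 20, payoff 0. No gain.
Firm 2 (pledges 0, payoff 121): pledging 70 → total 110, payoff 51. No gain.
Firm 3 (pledges 20, payoff 101): dropping to 0 → total 20, payoff 0. No gain.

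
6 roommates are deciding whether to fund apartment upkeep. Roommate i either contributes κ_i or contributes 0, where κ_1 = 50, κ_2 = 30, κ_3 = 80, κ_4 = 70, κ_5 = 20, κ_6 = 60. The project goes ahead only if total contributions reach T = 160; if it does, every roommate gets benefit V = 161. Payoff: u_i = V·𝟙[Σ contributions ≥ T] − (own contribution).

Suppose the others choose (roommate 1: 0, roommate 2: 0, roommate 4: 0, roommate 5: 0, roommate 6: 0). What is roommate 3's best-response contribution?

Others' total = 0. Even contributing 80 gives 80 < 160: no benefit either way.
Best response: 0.

0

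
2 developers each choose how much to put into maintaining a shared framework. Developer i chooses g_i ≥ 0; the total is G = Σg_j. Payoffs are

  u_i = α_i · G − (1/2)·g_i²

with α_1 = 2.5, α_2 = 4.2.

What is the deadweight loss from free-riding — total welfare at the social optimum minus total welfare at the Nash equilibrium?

Developer i's FOC: ∂u_i/∂g_i = α_i − g_i = 0, so g_i* = α_i.
NE contributions = (2.5, 4.2); G = 6.7.
W^NE = (Σα)·G − ½Σα_i² = 6.7² − ½·23.89 = 32.945.
Planner sets g_i = Σα_j = 6.7 for every i, so G^SO = 2·6.7 = 13.4.
W^SO = (Σα)·G^SO − ½·2·(Σα)² = (2/2)·6.7² = 44.89.
Deadweight loss = W^SO − W^NE = 11.945.

11.945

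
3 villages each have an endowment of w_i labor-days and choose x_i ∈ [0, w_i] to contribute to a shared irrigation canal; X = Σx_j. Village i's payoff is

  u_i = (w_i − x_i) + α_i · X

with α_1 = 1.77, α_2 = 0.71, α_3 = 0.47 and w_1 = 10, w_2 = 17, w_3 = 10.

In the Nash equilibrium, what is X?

∂u_i/∂x_i = α_i − 1, so village i contributes w_i if α_i > 1, else 0.
α_i > 1 for i ∈ {1}; NE contributions (10, 0, 0), X = 10.

10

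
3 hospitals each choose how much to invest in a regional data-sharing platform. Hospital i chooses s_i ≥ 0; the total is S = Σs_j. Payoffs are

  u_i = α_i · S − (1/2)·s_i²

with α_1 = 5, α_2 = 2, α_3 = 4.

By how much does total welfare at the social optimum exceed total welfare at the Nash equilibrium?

Hospital i's FOC: ∂u_i/∂s_i = α_i − s_i = 0, so s_i* = α_i.
NE contributions = (5, 2, 4); S = 11.
W^NE = (Σα)·S − ½Σα_i² = 11² − ½·45 = 98.5.
Planner sets s_i = Σα_j = 11 for every i, so S^SO = 3·11 = 33.
W^SO = (Σα)·S^SO − ½·3·(Σα)² = (3/2)·11² = 181.5.
Deadweight loss = W^SO − W^NE = 83.

83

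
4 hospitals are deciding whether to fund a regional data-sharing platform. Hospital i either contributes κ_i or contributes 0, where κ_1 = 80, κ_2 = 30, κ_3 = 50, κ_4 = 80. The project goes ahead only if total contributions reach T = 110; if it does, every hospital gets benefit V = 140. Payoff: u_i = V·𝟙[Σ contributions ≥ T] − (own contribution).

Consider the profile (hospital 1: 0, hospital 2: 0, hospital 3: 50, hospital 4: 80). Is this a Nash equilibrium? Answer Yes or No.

Yes

Total = 130 ≥ 110: provided.
Hospital 1 (pledges 0, payoff 140): pledging 80 → total 210, payoff 60. No gain.
Hospital 2 (pledges 0, payoff 140): pledging 30 → total 160, payoff 110. No gain.
Hospital 3 (pledges 50, payoff 90): dropping to 0 → total 80, payoff 0. No gain.
Hospital 4 (pledges 80, payoff 60): dropping to 0 → total 50, payoff 0. No gain.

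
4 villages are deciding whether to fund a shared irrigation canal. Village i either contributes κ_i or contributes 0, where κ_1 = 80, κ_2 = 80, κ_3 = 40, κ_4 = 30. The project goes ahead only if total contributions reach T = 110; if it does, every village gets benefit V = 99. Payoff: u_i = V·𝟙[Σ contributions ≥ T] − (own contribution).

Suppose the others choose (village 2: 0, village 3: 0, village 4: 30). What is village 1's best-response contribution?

80

Others' total = 30. Contributing 80 brings total to 110 ≥ 110: gain V − κ_1 = 19.
Best response: 80.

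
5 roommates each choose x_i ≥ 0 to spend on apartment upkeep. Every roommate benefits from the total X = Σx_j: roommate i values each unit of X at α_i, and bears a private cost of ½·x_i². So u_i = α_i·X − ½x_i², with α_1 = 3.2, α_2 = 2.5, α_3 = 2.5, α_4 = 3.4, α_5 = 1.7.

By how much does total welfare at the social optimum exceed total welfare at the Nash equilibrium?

Roommate i's FOC: ∂u_i/∂x_i = α_i − x_i = 0, so x_i* = α_i.
NE contributions = (3.2, 2.5, 2.5, 3.4, 1.7); X = 13.3.
W^NE = (Σα)·X − ½Σα_i² = 13.3² − ½·37.19 = 158.295.
Planner sets x_i = Σα_j = 13.3 for every i, so X^SO = 5·13.3 = 66.5.
W^SO = (Σα)·X^SO − ½·5·(Σα)² = (5/2)·13.3² = 442.225.
Deadweight loss = W^SO − W^NE = 283.93.

283.93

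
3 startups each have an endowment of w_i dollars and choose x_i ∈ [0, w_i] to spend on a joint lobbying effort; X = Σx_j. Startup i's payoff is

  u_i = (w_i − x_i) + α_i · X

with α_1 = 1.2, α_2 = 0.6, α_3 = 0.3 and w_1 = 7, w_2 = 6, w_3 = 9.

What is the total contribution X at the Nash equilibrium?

∂u_i/∂x_i = α_i − 1, so startup i contributes w_i if α_i > 1, else 0.
α_i > 1 for i ∈ {1}; NE contributions (7, 0, 0), X = 7.

7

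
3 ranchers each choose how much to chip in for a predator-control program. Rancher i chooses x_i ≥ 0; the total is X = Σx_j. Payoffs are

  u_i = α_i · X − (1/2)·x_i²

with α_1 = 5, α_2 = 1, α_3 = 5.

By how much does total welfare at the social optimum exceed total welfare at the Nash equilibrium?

Rancher i's FOC: ∂u_i/∂x_i = α_i − x_i = 0, so x_i* = α_i.
NE contributions = (5, 1, 5); X = 11.
W^NE = (Σα)·X − ½Σα_i² = 11² − ½·51 = 95.5.
Planner sets x_i = Σα_j = 11 for every i, so X^SO = 3·11 = 33.
W^SO = (Σα)·X^SO − ½·3·(Σα)² = (3/2)·11² = 181.5.
Deadweight loss = W^SO − W^NE = 86.

86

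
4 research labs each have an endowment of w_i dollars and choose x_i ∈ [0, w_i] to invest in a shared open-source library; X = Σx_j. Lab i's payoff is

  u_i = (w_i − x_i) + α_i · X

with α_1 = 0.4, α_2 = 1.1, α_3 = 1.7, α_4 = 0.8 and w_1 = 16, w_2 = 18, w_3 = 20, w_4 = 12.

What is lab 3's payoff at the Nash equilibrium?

64.6

∂u_i/∂x_i = α_i − 1, so lab i contributes w_i if α_i > 1, else 0.
α_i > 1 for i ∈ {2, 3}; NE contributions (0, 18, 20, 0), X = 38.
u_3 = (20 − 20) + 1.7·38 = 64.6.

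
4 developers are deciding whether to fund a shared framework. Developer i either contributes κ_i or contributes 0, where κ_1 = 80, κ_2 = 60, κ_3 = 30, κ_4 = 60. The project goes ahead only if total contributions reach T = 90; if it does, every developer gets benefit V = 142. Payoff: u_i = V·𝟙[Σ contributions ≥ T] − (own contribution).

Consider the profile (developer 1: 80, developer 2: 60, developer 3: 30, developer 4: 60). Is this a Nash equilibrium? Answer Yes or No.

No

Total = 230 ≥ 90: provided.
Developer 1 (pledges 80, payoff 62): dropping to 0 → total 150, payoff 142. Profitable deviation.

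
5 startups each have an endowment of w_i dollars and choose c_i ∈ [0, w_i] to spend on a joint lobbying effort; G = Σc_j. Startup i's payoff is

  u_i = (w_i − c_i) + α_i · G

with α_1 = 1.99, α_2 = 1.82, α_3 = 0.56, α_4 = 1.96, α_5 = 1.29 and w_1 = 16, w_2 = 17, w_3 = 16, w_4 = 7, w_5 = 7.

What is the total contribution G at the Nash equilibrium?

47

∂u_i/∂c_i = α_i − 1, so startup i contributes w_i if α_i > 1, else 0.
α_i > 1 for i ∈ {1, 2, 4, 5}; NE contributions (16, 17, 0, 7, 7), G = 47.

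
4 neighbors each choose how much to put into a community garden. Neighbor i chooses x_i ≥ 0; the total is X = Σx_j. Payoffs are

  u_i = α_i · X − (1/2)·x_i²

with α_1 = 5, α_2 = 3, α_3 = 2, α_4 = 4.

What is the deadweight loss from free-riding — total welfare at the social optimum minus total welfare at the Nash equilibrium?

223

Neighbor i's FOC: ∂u_i/∂x_i = α_i − x_i = 0, so x_i* = α_i.
NE contributions = (5, 3, 2, 4); X = 14.
W^NE = (Σα)·X − ½Σα_i² = 14² − ½·54 = 169.
Planner sets x_i = Σα_j = 14 for every i, so X^SO = 4·14 = 56.
W^SO = (Σα)·X^SO − ½·4·(Σα)² = (4/2)·14² = 392.
Deadweight loss = W^SO − W^NE = 223.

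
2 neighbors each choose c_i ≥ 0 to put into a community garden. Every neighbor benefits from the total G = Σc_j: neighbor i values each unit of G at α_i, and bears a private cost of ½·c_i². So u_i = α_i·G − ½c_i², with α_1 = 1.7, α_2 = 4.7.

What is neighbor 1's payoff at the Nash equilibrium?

Neighbor i's FOC: ∂u_i/∂c_i = α_i − c_i = 0, so c_i* = α_i.
NE contributions = (1.7, 4.7); G = 6.4.
u_1 = α_1·G − ½·(c_1)² = 1.7·6.4 − ½·1.7² = 9.435.

9.435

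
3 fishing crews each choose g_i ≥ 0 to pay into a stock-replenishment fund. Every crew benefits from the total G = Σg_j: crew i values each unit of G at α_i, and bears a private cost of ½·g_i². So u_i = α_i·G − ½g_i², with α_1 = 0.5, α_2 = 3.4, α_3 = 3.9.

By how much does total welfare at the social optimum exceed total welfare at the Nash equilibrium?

43.93

Crew i's FOC: ∂u_i/∂g_i = α_i − g_i = 0, so g_i* = α_i.
NE contributions = (0.5, 3.4, 3.9); G = 7.8.
W^NE = (Σα)·G − ½Σα_i² = 7.8² − ½·27.02 = 47.33.
Planner sets g_i = Σα_j = 7.8 for every i, so G^SO = 3·7.8 = 23.4.
W^SO = (Σα)·G^SO − ½·3·(Σα)² = (3/2)·7.8² = 91.26.
Deadweight loss = W^SO − W^NE = 43.93.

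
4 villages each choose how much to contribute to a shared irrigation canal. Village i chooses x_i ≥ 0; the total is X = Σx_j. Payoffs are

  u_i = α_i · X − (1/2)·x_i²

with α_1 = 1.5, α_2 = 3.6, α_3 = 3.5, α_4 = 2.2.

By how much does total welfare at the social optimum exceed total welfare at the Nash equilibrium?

Village i's FOC: ∂u_i/∂x_i = α_i − x_i = 0, so x_i* = α_i.
NE contributions = (1.5, 3.6, 3.5, 2.2); X = 10.8.
W^NE = (Σα)·X − ½Σα_i² = 10.8² − ½·32.3 = 100.49.
Planner sets x_i = Σα_j = 10.8 for every i, so X^SO = 4·10.8 = 43.2.
W^SO = (Σα)·X^SO − ½·4·(Σα)² = (4/2)·10.8² = 233.28.
Deadweight loss = W^SO − W^NE = 132.79.

132.79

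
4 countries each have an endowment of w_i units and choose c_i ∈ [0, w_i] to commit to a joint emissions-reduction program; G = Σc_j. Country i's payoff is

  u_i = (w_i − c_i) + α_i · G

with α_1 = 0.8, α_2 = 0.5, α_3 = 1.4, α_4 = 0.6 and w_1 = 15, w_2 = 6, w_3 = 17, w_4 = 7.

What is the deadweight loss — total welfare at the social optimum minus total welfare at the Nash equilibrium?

∂u_i/∂c_i = α_i − 1, so country i contributes w_i if α_i > 1, else 0.
α_i > 1 for i ∈ {3}; NE contributions (0, 0, 17, 0), G = 17.
W^NE = Σw_i − G^NE + (Σα_i)·G^NE = 45 + 2.3·17 = 84.1.
Planner: ∂(Σu_j)/∂c_i = Σα_j − 1 = 2.3 > 0, so everyone contributes w_i; G^SO = 45, W^SO = 45 + 2.3·45 = 148.5.
Deadweight loss = 64.4.

64.4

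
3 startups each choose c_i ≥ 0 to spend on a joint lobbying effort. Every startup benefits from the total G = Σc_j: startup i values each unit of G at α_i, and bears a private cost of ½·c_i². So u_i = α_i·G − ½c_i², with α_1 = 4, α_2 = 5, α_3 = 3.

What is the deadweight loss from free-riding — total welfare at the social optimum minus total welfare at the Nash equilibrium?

97

Startup i's FOC: ∂u_i/∂c_i = α_i − c_i = 0, so c_i* = α_i.
NE contributions = (4, 5, 3); G = 12.
W^NE = (Σα)·G − ½Σα_i² = 12² − ½·50 = 119.
Planner sets c_i = Σα_j = 12 for every i, so G^SO = 3·12 = 36.
W^SO = (Σα)·G^SO − ½·3·(Σα)² = (3/2)·12² = 216.
Deadweight loss = W^SO − W^NE = 97.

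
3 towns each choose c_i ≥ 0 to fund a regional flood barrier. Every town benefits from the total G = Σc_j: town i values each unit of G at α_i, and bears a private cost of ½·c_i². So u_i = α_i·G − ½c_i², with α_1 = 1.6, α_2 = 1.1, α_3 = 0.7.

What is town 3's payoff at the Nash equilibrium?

Town i's FOC: ∂u_i/∂c_i = α_i − c_i = 0, so c_i* = α_i.
NE contributions = (1.6, 1.1, 0.7); G = 3.4.
u_3 = α_3·G − ½·(c_3)² = 0.7·3.4 − ½·0.7² = 2.135.

2.135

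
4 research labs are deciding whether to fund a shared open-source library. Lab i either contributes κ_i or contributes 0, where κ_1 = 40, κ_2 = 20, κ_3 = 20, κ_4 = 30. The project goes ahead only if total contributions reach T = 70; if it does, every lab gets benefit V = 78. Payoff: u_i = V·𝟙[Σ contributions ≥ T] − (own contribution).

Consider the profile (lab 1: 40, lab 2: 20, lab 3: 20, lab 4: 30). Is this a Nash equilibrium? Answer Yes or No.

Total = 110 ≥ 70: provided.
Lab 1 (pledges 40, payoff 38): dropping to 0 → total 70, payoff 78. Profitable deviation.

No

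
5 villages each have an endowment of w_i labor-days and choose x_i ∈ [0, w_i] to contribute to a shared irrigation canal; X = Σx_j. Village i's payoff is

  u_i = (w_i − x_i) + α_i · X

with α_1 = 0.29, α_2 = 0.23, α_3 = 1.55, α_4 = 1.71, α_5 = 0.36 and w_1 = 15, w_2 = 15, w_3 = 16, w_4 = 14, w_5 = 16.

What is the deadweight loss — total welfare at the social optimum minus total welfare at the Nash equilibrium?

144.44

∂u_i/∂x_i = α_i − 1, so village i contributes w_i if α_i > 1, else 0.
α_i > 1 for i ∈ {3, 4}; NE contributions (0, 0, 16, 14, 0), X = 30.
W^NE = Σw_i − X^NE + (Σα_i)·X^NE = 76 + 3.14·30 = 170.2.
Planner: ∂(Σu_j)/∂x_i = Σα_j − 1 = 3.14 > 0, so everyone contributes w_i; X^SO = 76, W^SO = 76 + 3.14·76 = 314.64.
Deadweight loss = 144.44.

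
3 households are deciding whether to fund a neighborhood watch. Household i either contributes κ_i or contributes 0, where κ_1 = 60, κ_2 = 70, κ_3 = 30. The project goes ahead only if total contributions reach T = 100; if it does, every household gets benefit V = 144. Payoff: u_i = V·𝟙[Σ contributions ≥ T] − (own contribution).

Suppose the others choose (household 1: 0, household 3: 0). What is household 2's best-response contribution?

Others' total = 0. Even contributing 70 gives 70 < 100: no benefit either way.
Best response: 0.

0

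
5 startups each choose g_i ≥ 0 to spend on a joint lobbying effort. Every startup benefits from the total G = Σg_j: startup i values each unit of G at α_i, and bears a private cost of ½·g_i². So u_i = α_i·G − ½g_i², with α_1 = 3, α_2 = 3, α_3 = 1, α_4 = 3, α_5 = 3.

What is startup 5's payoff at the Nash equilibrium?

Startup i's FOC: ∂u_i/∂g_i = α_i − g_i = 0, so g_i* = α_i.
NE contributions = (3, 3, 1, 3, 3); G = 13.
u_5 = α_5·G − ½·(g_5)² = 3·13 − ½·3² = 34.5.

34.5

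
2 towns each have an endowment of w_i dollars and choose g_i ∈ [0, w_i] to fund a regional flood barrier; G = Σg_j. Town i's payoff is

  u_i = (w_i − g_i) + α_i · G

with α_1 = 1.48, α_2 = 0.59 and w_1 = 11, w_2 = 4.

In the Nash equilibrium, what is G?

∂u_i/∂g_i = α_i − 1, so town i contributes w_i if α_i > 1, else 0.
α_i > 1 for i ∈ {1}; NE contributions (11, 0), G = 11.

11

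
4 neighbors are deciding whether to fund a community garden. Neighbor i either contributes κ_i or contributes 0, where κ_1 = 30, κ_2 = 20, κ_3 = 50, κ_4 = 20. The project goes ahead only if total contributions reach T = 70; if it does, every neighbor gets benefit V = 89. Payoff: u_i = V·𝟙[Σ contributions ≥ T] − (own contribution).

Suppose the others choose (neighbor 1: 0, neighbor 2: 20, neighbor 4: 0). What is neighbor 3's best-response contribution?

50

Others' total = 20. Contributing 50 brings total to 70 ≥ 70: gain V − κ_3 = 39.
Best response: 50.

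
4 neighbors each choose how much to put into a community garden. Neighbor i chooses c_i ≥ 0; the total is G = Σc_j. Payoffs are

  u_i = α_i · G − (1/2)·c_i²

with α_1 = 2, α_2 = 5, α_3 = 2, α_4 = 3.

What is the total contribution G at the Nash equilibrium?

Neighbor i's FOC: ∂u_i/∂c_i = α_i − c_i = 0, so c_i* = α_i.
NE contributions = (2, 5, 2, 3); G = 12.

12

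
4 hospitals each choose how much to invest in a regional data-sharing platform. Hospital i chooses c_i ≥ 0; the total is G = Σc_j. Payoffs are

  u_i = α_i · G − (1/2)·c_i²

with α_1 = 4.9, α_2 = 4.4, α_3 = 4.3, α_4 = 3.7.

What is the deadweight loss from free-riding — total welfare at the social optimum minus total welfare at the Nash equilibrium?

337.065

Hospital i's FOC: ∂u_i/∂c_i = α_i − c_i = 0, so c_i* = α_i.
NE contributions = (4.9, 4.4, 4.3, 3.7); G = 17.3.
W^NE = (Σα)·G − ½Σα_i² = 17.3² − ½·75.55 = 261.515.
Planner sets c_i = Σα_j = 17.3 for every i, so G^SO = 4·17.3 = 69.2.
W^SO = (Σα)·G^SO − ½·4·(Σα)² = (4/2)·17.3² = 598.58.
Deadweight loss = W^SO − W^NE = 337.065.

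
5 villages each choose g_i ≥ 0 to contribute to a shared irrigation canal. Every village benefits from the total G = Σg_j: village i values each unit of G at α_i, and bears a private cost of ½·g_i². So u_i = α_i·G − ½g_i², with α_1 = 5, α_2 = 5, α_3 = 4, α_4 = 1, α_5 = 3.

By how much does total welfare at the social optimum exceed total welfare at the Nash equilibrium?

Village i's FOC: ∂u_i/∂g_i = α_i − g_i = 0, so g_i* = α_i.
NE contributions = (5, 5, 4, 1, 3); G = 18.
W^NE = (Σα)·G − ½Σα_i² = 18² − ½·76 = 286.
Planner sets g_i = Σα_j = 18 for every i, so G^SO = 5·18 = 90.
W^SO = (Σα)·G^SO − ½·5·(Σα)² = (5/2)·18² = 810.
Deadweight loss = W^SO − W^NE = 524.

524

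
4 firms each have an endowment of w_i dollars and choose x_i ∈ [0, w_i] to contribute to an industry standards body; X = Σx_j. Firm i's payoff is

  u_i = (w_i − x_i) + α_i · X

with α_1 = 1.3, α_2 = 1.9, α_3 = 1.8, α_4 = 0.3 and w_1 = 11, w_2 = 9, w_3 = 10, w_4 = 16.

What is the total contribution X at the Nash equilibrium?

∂u_i/∂x_i = α_i − 1, so firm i contributes w_i if α_i > 1, else 0.
α_i > 1 for i ∈ {1, 2, 3}; NE contributions (11, 9, 10, 0), X = 30.

30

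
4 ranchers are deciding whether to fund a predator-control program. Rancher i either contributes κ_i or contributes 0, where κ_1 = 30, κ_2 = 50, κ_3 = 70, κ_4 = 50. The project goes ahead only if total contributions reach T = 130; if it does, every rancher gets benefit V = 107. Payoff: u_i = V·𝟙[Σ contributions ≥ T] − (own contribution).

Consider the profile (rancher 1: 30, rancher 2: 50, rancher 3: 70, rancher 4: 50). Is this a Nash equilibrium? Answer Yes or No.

No

Total = 200 ≥ 130: provided.
Rancher 1 (pledges 30, payoff 77): dropping to 0 → total 170, payoff 107. Profitable deviation.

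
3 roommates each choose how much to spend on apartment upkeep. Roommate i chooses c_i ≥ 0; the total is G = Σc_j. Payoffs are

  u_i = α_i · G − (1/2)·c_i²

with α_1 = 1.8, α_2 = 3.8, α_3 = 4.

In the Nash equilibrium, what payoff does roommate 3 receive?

30.4

Roommate i's FOC: ∂u_i/∂c_i = α_i − c_i = 0, so c_i* = α_i.
NE contributions = (1.8, 3.8, 4); G = 9.6.
u_3 = α_3·G − ½·(c_3)² = 4·9.6 − ½·4² = 30.4.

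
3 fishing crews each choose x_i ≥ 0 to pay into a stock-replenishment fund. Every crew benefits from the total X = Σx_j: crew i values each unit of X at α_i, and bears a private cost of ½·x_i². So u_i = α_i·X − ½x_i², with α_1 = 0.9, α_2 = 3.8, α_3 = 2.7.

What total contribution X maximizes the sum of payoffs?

22.2

Planner FOC: ∂(Σu_j)/∂x_i = (Σα_j) − x_i = 0, so x_i^SO = Σα_j = 7.4 for every i; X^SO = 22.2.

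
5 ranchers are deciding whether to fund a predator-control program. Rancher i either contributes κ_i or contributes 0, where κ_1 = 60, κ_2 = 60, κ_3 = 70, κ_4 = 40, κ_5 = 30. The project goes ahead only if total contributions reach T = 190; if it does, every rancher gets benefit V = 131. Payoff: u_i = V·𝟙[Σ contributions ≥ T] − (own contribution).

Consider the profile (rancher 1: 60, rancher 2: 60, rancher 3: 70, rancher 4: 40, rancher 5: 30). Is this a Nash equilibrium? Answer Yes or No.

Total = 260 ≥ 190: provided.
Rancher 1 (pledges 60, payoff 71): dropping to 0 → total 200, payoff 131. Profitable deviation.

No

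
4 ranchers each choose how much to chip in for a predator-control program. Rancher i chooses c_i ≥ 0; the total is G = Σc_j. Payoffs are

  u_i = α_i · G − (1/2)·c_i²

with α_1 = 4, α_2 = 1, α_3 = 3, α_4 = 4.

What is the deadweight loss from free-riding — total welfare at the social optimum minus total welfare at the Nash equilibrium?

Rancher i's FOC: ∂u_i/∂c_i = α_i − c_i = 0, so c_i* = α_i.
NE contributions = (4, 1, 3, 4); G = 12.
W^NE = (Σα)·G − ½Σα_i² = 12² − ½·42 = 123.
Planner sets c_i = Σα_j = 12 for every i, so G^SO = 4·12 = 48.
W^SO = (Σα)·G^SO − ½·4·(Σα)² = (4/2)·12² = 288.
Deadweight loss = W^SO − W^NE = 165.

165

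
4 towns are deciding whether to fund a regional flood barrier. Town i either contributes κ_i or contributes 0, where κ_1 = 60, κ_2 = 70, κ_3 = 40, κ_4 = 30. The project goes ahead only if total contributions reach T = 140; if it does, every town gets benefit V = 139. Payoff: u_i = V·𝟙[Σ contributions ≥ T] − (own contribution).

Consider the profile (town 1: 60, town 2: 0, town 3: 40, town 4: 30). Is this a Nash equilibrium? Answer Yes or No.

No

Total = 130 < 140: not provided.
Town 1 (pledges 60, payoff -60): dropping to 0 → total 70, payoff 0. Profitable deviation.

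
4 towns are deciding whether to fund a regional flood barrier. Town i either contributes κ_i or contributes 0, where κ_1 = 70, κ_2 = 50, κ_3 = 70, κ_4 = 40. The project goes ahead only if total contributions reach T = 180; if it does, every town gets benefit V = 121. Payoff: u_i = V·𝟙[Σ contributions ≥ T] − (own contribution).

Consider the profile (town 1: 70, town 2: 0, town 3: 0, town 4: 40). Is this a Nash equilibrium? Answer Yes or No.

No

Total = 110 < 180: not provided.
Town 1 (pledges 70, payoff -70): dropping to 0 → total 40, payoff 0. Profitable deviation.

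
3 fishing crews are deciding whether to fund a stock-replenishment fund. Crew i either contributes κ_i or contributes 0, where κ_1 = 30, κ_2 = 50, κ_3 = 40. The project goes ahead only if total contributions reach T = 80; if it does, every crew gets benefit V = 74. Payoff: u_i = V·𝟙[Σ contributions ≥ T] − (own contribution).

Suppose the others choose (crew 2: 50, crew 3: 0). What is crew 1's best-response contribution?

30

Others' total = 50. Contributing 30 brings total to 80 ≥ 80: gain V − κ_1 = 44.
Best response: 30.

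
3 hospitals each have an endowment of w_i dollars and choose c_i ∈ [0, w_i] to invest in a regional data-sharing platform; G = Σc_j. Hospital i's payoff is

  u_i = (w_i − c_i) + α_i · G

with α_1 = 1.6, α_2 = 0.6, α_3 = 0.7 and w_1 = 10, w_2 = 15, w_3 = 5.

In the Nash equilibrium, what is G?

∂u_i/∂c_i = α_i − 1, so hospital i contributes w_i if α_i > 1, else 0.
α_i > 1 for i ∈ {1}; NE contributions (10, 0, 0), G = 10.

10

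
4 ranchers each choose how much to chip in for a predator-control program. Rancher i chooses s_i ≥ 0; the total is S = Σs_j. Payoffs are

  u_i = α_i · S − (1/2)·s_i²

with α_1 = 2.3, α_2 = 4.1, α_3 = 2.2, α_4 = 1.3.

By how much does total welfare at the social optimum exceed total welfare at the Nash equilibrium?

Rancher i's FOC: ∂u_i/∂s_i = α_i − s_i = 0, so s_i* = α_i.
NE contributions = (2.3, 4.1, 2.2, 1.3); S = 9.9.
W^NE = (Σα)·S − ½Σα_i² = 9.9² − ½·28.63 = 83.695.
Planner sets s_i = Σα_j = 9.9 for every i, so S^SO = 4·9.9 = 39.6.
W^SO = (Σα)·S^SO − ½·4·(Σα)² = (4/2)·9.9² = 196.02.
Deadweight loss = W^SO − W^NE = 112.325.

112.325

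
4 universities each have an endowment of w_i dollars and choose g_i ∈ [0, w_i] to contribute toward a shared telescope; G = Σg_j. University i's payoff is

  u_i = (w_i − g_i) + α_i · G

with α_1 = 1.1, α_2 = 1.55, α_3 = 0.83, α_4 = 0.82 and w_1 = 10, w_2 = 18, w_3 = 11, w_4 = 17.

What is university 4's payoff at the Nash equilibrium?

∂u_i/∂g_i = α_i − 1, so university i contributes w_i if α_i > 1, else 0.
α_i > 1 for i ∈ {1, 2}; NE contributions (10, 18, 0, 0), G = 28.
u_4 = (17 − 0) + 0.82·28 = 39.96.

39.96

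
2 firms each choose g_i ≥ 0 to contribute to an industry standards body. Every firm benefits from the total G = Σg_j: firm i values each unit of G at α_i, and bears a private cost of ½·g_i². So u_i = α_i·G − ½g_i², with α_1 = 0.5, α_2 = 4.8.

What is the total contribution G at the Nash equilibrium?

5.3

Firm i's FOC: ∂u_i/∂g_i = α_i − g_i = 0, so g_i* = α_i.
NE contributions = (0.5, 4.8); G = 5.3.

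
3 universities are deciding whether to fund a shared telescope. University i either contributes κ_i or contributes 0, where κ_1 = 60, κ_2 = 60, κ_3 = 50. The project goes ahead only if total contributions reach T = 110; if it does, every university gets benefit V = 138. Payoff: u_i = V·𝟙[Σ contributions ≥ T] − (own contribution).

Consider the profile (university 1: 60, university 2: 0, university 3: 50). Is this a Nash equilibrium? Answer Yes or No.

Total = 110 ≥ 110: provided.
University 1 (pledges 60, payoff 78): dropping to 0 → total 50, payoff 0. No gain.
University 2 (pledges 0, payoff 138): pledging 60 → total 170, payoff 78. No gain.
University 3 (pledges 50, payoff 88): dropping to 0 → total 60, payoff 0. No gain.

Yes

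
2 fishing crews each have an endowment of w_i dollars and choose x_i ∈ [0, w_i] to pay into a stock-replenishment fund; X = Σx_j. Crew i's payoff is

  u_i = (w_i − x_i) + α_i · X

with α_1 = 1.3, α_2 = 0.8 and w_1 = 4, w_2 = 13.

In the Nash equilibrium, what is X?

4

∂u_i/∂x_i = α_i − 1, so crew i contributes w_i if α_i > 1, else 0.
α_i > 1 for i ∈ {1}; NE contributions (4, 0), X = 4.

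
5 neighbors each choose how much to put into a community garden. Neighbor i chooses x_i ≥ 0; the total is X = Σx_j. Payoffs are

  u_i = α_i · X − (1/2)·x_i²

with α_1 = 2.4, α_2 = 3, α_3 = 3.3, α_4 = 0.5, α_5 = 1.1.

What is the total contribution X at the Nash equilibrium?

Neighbor i's FOC: ∂u_i/∂x_i = α_i − x_i = 0, so x_i* = α_i.
NE contributions = (2.4, 3, 3.3, 0.5, 1.1); X = 10.3.

10.3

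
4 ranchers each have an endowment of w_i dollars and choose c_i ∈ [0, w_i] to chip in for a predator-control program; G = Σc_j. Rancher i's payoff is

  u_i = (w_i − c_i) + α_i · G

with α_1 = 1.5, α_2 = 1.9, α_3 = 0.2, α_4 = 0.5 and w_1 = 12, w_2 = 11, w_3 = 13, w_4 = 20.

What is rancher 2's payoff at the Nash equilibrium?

43.7

∂u_i/∂c_i = α_i − 1, so rancher i contributes w_i if α_i > 1, else 0.
α_i > 1 for i ∈ {1, 2}; NE contributions (12, 11, 0, 0), G = 23.
u_2 = (11 − 11) + 1.9·23 = 43.7.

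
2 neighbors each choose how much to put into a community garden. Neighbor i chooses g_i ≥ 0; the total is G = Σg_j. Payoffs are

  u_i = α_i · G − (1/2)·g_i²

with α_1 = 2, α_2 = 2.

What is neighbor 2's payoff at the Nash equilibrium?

6

Neighbor i's FOC: ∂u_i/∂g_i = α_i − g_i = 0, so g_i* = α_i.
NE contributions = (2, 2); G = 4.
u_2 = α_2·G − ½·(g_2)² = 2·4 − ½·2² = 6.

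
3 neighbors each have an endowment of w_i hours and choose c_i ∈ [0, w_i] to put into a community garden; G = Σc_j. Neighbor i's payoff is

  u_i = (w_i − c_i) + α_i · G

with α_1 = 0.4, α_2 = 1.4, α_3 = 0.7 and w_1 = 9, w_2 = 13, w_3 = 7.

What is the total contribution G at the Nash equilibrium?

13

∂u_i/∂c_i = α_i − 1, so neighbor i contributes w_i if α_i > 1, else 0.
α_i > 1 for i ∈ {2}; NE contributions (0, 13, 0), G = 13.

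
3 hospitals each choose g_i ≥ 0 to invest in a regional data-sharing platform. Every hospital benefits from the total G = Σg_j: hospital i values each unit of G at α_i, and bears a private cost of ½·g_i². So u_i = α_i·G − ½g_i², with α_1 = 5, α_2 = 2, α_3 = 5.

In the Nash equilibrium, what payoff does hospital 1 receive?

Hospital i's FOC: ∂u_i/∂g_i = α_i − g_i = 0, so g_i* = α_i.
NE contributions = (5, 2, 5); G = 12.
u_1 = α_1·G − ½·(g_1)² = 5·12 − ½·5² = 47.5.

47.5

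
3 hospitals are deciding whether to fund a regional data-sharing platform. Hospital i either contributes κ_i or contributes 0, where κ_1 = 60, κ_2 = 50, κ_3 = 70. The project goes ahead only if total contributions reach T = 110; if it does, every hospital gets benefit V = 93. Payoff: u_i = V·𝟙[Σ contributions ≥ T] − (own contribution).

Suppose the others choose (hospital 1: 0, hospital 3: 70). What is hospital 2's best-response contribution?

Others' total = 70. Contributing 50 brings total to 120 ≥ 110: gain V − κ_2 = 43.
Best response: 50.

50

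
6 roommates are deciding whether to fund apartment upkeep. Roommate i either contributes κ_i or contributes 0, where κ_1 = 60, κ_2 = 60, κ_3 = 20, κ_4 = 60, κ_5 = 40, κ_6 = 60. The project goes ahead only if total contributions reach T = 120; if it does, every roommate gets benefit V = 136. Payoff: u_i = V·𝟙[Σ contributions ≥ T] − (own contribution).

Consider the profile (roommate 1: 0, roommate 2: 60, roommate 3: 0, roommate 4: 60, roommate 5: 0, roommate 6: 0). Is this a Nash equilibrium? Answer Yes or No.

Total = 120 ≥ 120: provided.
Roommate 1 (pledges 0, payoff 136): pledging 60 → total 180, payoff 76. No gain.
Roommate 2 (pledges 60, payoff 76): dropping to 0 → total 60, payoff 0. No gain.
Roommate 3 (pledges 0, payoff 136): pledging 20 → total 140, payoff 116. No gain.
Roommate 4 (pledges 60, payoff 76): dropping to 0 → total 60, payoff 0. No gain.
Roommate 5 (pledges 0, payoff 136): pledging 40 → total 160, payoff 96. No gain.
Roommate 6 (pledges 0, payoff 136): pledging 60 → total 180, payoff 76. No gain.

Yes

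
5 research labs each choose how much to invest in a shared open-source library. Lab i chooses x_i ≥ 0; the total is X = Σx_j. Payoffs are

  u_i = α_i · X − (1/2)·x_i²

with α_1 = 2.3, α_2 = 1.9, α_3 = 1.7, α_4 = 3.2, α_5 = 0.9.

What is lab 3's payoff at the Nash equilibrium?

15.555

Lab i's FOC: ∂u_i/∂x_i = α_i − x_i = 0, so x_i* = α_i.
NE contributions = (2.3, 1.9, 1.7, 3.2, 0.9); X = 10.
u_3 = α_3·X − ½·(x_3)² = 1.7·10 − ½·1.7² = 15.555.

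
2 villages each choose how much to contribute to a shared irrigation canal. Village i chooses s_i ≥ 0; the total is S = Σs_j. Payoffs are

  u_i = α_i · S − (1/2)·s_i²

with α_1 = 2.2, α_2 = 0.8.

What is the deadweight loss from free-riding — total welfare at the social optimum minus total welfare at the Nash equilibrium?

2.74

Village i's FOC: ∂u_i/∂s_i = α_i − s_i = 0, so s_i* = α_i.
NE contributions = (2.2, 0.8); S = 3.
W^NE = (Σα)·S − ½Σα_i² = 3² − ½·5.48 = 6.26.
Planner sets s_i = Σα_j = 3 for every i, so S^SO = 2·3 = 6.
W^SO = (Σα)·S^SO − ½·2·(Σα)² = (2/2)·3² = 9.
Deadweight loss = W^SO − W^NE = 2.74.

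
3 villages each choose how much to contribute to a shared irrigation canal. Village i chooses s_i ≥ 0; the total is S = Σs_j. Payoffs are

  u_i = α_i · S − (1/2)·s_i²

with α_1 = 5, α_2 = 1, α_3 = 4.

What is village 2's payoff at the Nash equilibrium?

9.5

Village i's FOC: ∂u_i/∂s_i = α_i − s_i = 0, so s_i* = α_i.
NE contributions = (5, 1, 4); S = 10.
u_2 = α_2·S − ½·(s_2)² = 1·10 − ½·1² = 9.5.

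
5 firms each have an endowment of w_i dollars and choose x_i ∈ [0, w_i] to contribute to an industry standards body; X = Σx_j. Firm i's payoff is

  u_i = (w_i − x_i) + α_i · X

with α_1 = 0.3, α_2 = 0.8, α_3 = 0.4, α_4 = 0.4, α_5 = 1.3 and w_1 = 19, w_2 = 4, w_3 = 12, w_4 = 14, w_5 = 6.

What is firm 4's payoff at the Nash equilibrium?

∂u_i/∂x_i = α_i − 1, so firm i contributes w_i if α_i > 1, else 0.
α_i > 1 for i ∈ {5}; NE contributions (0, 0, 0, 0, 6), X = 6.
u_4 = (14 − 0) + 0.4·6 = 16.4.

16.4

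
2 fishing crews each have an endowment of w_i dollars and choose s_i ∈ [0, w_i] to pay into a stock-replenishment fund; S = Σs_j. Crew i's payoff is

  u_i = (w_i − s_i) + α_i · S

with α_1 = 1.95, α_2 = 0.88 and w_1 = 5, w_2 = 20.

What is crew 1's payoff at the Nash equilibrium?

∂u_i/∂s_i = α_i − 1, so crew i contributes w_i if α_i > 1, else 0.
α_i > 1 for i ∈ {1}; NE contributions (5, 0), S = 5.
u_1 = (5 − 5) + 1.95·5 = 9.75.

9.75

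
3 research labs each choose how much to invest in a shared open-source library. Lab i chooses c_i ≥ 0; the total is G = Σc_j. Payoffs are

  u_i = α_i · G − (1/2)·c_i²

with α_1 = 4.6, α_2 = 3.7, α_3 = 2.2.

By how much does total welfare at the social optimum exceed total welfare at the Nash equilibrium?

74.97

Lab i's FOC: ∂u_i/∂c_i = α_i − c_i = 0, so c_i* = α_i.
NE contributions = (4.6, 3.7, 2.2); G = 10.5.
W^NE = (Σα)·G − ½Σα_i² = 10.5² − ½·39.69 = 90.405.
Planner sets c_i = Σα_j = 10.5 for every i, so G^SO = 3·10.5 = 31.5.
W^SO = (Σα)·G^SO − ½·3·(Σα)² = (3/2)·10.5² = 165.375.
Deadweight loss = W^SO − W^NE = 74.97.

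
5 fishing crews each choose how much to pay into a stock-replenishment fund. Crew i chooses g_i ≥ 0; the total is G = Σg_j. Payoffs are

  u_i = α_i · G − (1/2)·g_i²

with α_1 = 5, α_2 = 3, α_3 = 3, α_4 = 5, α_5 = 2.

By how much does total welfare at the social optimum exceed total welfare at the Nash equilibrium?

Crew i's FOC: ∂u_i/∂g_i = α_i − g_i = 0, so g_i* = α_i.
NE contributions = (5, 3, 3, 5, 2); G = 18.
W^NE = (Σα)·G − ½Σα_i² = 18² − ½·72 = 288.
Planner sets g_i = Σα_j = 18 for every i, so G^SO = 5·18 = 90.
W^SO = (Σα)·G^SO − ½·5·(Σα)² = (5/2)·18² = 810.
Deadweight loss = W^SO − W^NE = 522.

522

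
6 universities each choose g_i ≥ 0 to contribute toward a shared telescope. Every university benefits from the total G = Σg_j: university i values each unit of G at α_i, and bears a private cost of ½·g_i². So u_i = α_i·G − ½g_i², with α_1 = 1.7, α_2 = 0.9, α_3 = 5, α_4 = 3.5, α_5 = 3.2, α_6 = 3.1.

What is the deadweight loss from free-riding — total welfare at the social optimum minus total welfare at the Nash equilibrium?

University i's FOC: ∂u_i/∂g_i = α_i − g_i = 0, so g_i* = α_i.
NE contributions = (1.7, 0.9, 5, 3.5, 3.2, 3.1); G = 17.4.
W^NE = (Σα)·G − ½Σα_i² = 17.4² − ½·60.8 = 272.36.
Planner sets g_i = Σα_j = 17.4 for every i, so G^SO = 6·17.4 = 104.4.
W^SO = (Σα)·G^SO − ½·6·(Σα)² = (6/2)·17.4² = 908.28.
Deadweight loss = W^SO − W^NE = 635.92.

635.92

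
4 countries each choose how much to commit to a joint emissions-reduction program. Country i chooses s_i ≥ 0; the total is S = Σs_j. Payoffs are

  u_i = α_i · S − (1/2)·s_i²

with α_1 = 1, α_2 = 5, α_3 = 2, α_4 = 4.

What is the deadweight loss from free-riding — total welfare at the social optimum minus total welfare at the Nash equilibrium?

167

Country i's FOC: ∂u_i/∂s_i = α_i − s_i = 0, so s_i* = α_i.
NE contributions = (1, 5, 2, 4); S = 12.
W^NE = (Σα)·S − ½Σα_i² = 12² − ½·46 = 121.
Planner sets s_i = Σα_j = 12 for every i, so S^SO = 4·12 = 48.
W^SO = (Σα)·S^SO − ½·4·(Σα)² = (4/2)·12² = 288.
Deadweight loss = W^SO − W^NE = 167.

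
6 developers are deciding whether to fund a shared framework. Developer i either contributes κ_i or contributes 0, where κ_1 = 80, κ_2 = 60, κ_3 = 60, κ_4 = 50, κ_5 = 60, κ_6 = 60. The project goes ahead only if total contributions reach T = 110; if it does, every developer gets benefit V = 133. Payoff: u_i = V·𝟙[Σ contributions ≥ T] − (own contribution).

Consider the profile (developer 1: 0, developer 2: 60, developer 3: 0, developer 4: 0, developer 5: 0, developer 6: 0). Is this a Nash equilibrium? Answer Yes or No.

Total = 60 < 110: not provided.
Developer 1 (pledges 0, payoff 0): pledging 80 → total 140, payoff 53. Profitable deviation.

No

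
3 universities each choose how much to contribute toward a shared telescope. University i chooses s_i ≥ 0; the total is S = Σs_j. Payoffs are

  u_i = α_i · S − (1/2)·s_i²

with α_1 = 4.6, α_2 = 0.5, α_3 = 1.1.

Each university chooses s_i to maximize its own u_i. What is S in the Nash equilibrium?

6.2

University i's FOC: ∂u_i/∂s_i = α_i − s_i = 0, so s_i* = α_i.
NE contributions = (4.6, 0.5, 1.1); S = 6.2.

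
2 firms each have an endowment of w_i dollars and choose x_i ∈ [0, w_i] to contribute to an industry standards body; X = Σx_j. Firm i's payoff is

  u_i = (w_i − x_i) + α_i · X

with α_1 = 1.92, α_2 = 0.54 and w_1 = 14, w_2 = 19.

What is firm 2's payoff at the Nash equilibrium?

26.56

∂u_i/∂x_i = α_i − 1, so firm i contributes w_i if α_i > 1, else 0.
α_i > 1 for i ∈ {1}; NE contributions (14, 0), X = 14.
u_2 = (19 − 0) + 0.54·14 = 26.56.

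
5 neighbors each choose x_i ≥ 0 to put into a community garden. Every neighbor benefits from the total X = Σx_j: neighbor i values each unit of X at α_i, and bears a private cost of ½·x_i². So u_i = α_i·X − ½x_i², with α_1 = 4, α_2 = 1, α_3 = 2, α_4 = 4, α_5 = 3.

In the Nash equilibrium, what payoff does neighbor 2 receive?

13.5

Neighbor i's FOC: ∂u_i/∂x_i = α_i − x_i = 0, so x_i* = α_i.
NE contributions = (4, 1, 2, 4, 3); X = 14.
u_2 = α_2·X − ½·(x_2)² = 1·14 − ½·1² = 13.5.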